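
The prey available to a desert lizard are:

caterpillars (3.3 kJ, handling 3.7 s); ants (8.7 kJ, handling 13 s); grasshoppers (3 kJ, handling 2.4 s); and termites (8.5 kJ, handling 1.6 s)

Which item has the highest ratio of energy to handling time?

termites

Profitability E/h (kJ/s): caterpillars = 3.3/3.7 = 0.892, ants = 8.7/13 = 0.669, grasshoppers = 3/2.4 = 1.25, termites = 8.5/1.6 = 5.31.
Ranked: termites > grasshoppers > caterpillars > ants.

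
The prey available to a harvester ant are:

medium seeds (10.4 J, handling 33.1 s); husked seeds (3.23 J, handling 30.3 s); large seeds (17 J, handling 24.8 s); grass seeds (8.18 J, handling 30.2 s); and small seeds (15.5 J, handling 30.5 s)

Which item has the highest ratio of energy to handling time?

In descending order of E/h:
large seeds: 17/24.8 = 0.685 J/s
small seeds: 15.5/30.5 = 0.508 J/s
medium seeds: 10.4/33.1 = 0.314 J/s
grass seeds: 8.18/30.2 = 0.271 J/s
husked seeds: 3.23/30.3 = 0.107 J/s

large seeds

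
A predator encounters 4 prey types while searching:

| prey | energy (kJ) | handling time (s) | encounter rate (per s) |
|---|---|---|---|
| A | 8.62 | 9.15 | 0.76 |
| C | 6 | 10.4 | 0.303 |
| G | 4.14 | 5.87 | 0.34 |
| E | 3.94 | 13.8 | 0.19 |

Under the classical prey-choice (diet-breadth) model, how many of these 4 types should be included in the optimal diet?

Profitabilities (E/h, kJ/s): A 0.942, G 0.705, C 0.577, E 0.286. Add prey in this order while the next type's profitability exceeds the intake rate on those already taken.
Rate on top 1: 0.8236. G: 0.705 < 0.8236 → exclude; stop.
Optimal diet: A — 1 of 4 types.

1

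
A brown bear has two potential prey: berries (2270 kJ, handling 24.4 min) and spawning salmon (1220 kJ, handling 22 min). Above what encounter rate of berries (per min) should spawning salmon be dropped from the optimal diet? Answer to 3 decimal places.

The zero-one rule: include spawning salmon iff E₂/h₂ > λE₁/(1+λh₁). Equality gives the switch point.
λE₁h₂ = E₂ + λE₂h₁ ⇒ λ = E₂/(E₁h₂ − E₂h₁) = 1220/(4.994e+04 − 2.977e+04) = 0.06048 per min.

0.060 per min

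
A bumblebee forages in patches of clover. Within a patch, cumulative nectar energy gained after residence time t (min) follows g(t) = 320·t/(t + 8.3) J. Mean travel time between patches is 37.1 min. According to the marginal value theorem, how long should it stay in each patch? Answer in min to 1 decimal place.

By the marginal value theorem, leave when the instantaneous gain rate g'(t) equals the habitat-wide average g(t)/(T + t).
g'(t) = 320·8.3/(t + 8.3)². Setting 320·8.3/(t+8.3)² = 320t/[(t+8.3)(37.1+t)] gives 8.3(37.1+t) = t(t+8.3), so t² = 8.3×37.1 = 307.9.
t* = √307.9 = 17.55 min.

17.5 min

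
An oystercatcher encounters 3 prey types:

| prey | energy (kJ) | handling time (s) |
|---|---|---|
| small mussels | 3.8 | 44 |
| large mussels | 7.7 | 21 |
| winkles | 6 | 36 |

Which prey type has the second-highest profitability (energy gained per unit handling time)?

In descending order of E/h:
large mussels: 7.7/21 = 0.367 kJ/s
winkles: 6/36 = 0.167 kJ/s
small mussels: 3.8/44 = 0.0864 kJ/s

winkles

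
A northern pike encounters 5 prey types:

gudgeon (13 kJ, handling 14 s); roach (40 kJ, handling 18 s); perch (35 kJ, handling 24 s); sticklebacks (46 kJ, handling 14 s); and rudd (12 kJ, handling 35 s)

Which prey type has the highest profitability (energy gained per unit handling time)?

Profitability E/h (kJ/s): gudgeon = 13/14 = 0.929, roach = 40/18 = 2.22, perch = 35/24 = 1.46, sticklebacks = 46/14 = 3.29, rudd = 12/35 = 0.343.
Ranked: sticklebacks > roach > perch > gudgeon > rudd.

sticklebacks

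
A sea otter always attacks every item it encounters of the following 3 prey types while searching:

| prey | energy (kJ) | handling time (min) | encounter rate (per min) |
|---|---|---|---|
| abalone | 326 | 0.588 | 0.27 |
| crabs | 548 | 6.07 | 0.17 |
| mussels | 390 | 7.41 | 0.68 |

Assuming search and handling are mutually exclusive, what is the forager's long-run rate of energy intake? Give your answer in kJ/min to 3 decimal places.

R = (0.27×326 + 0.17×548 + 0.68×390) / (1 + 0.27×0.588 + 0.17×6.07 + 0.68×7.41) = 446.4/7.229 = 61.74 kJ/min.

61.745 kJ/min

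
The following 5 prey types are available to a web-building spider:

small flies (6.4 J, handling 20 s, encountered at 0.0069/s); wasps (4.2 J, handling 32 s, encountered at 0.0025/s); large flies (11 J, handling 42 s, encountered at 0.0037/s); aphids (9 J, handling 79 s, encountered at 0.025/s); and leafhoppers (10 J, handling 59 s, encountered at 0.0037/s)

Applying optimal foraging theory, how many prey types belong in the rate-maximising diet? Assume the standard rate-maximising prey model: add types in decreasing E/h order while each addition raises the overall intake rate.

Profitabilities (E/h, J/s): small flies 0.32, large flies 0.262, leafhoppers 0.169, wasps 0.131, aphids 0.114. Add prey in this order while the next type's profitability exceeds the intake rate on those already taken.
Rate on top 1: 0.0388. large flies: 0.262 > 0.0388 → include.
Rate on top 2: 0.06561. leafhoppers: 0.169 > 0.06561 → include.
Rate on top 3: 0.08061. wasps: 0.131 > 0.08061 → include.
Rate on top 4: 0.08316. aphids: 0.114 > 0.08316 → include.
Optimal diet: small flies, large flies, leafhoppers, wasps, aphids — 5 of 5 types.

5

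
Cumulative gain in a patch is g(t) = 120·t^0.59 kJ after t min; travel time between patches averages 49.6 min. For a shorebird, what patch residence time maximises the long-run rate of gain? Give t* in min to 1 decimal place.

Optimal t* satisfies g'(t*) = g(t*)/(T + t*).
g'(t) = 0.59·120·t^-0.41. Setting 0.59·120·t^-0.41 = 120·t^0.59/(49.6+t) gives 0.59(49.6+t) = t, so 0.41·t = 0.59×49.6.
t* = 0.59×49.6/0.41 = 71.38 min.

71.4 min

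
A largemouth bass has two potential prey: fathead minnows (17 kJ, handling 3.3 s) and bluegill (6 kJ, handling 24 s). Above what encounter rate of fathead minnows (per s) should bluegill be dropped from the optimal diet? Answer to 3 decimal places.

At the threshold, the rate on fathead minnows alone equals the profitability of bluegill: λ·17/(1 + λ·3.3) = 6/24 = 0.25.
Rearranging, λ(17 − 0.25×3.3) = 0.25, so λ = 0.25/16.18 = 0.01546 per s.

0.015 per s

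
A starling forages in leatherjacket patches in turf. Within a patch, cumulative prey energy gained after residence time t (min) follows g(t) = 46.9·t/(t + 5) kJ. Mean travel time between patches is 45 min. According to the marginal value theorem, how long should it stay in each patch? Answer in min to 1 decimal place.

15.0 min

By the marginal value theorem, leave when the instantaneous gain rate g'(t) equals the habitat-wide average g(t)/(T + t).
g'(t) = 46.9·5/(t + 5)². Setting 46.9·5/(t+5)² = 46.9t/[(t+5)(45+t)] gives 5(45+t) = t(t+5), so t² = 5×45 = 225.
t* = √225 = 15 min.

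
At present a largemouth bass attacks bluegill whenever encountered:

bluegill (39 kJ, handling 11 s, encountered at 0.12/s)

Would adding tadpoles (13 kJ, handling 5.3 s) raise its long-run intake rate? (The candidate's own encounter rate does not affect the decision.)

On bluegill alone, R = ΣλE/(1+Σλh) = 4.68/2.32 = 2.017 kJ/s.
Profitability of tadpoles: 13/5.3 = 2.453 kJ/s.
2.453 > 2.017, so adding tadpoles raises the average — include it.

Yes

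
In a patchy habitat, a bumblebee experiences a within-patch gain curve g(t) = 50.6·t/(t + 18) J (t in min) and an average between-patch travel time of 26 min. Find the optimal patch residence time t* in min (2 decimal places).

21.63 min

Optimal t* satisfies g'(t*) = g(t*)/(T + t*).
g'(t) = 50.6·18/(t + 18)². Setting 50.6·18/(t+18)² = 50.6t/[(t+18)(26+t)] gives 18(26+t) = t(t+18), so t² = 18×26 = 468.
t* = √468 = 21.63 min.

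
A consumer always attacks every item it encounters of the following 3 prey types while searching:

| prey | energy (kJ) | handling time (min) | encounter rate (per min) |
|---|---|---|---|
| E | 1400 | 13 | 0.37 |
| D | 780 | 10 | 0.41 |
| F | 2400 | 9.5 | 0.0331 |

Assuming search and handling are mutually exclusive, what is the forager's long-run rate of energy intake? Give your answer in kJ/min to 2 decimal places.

Energy encountered per unit search time: 0.37×1400 + 0.41×780 + 0.0331×2400 = 917.2 kJ/min.
Handling time per unit search time: 0.37×13 + 0.41×10 + 0.0331×9.5 = 9.224.
Rate = 917.2/(1 + 9.224) = 89.71 kJ/min.

89.71 kJ/min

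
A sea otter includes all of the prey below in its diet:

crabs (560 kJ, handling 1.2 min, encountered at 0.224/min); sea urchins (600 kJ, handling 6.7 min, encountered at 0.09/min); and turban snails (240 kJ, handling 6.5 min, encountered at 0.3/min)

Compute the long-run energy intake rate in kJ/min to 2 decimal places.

65.79 kJ/min

R = Σλ_iE_i / (1 + Σλ_ih_i)
Numerator: 0.224×560 + 0.09×600 + 0.3×240 = 251.4
Denominator: 1 + 0.224×1.2 + 0.09×6.7 + 0.3×6.5 = 3.822
R = 251.4/3.822 = 65.79 kJ/min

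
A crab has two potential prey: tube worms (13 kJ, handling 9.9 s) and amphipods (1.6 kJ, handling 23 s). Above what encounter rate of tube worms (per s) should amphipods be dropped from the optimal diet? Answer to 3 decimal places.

The zero-one rule: include amphipods iff E₂/h₂ > λE₁/(1+λh₁). Equality gives the switch point.
λE₁h₂ = E₂ + λE₂h₁ ⇒ λ = E₂/(E₁h₂ − E₂h₁) = 1.6/(299 − 15.84) = 0.005651 per s.

0.006 per s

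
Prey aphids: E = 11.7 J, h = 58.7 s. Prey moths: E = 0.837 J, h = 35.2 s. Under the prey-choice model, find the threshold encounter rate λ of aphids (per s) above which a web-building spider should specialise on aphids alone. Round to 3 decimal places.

0.002 per s

Drop moths once their profitability E₂/h₂ falls below the rate achievable on aphids alone: E₂/h₂ = λE₁/(1 + λh₁).
Solve for λ: λE₁h₂ = E₂(1 + λh₁) → λ(E₁h₂ − E₂h₁) = E₂ → λ = E₂/(E₁h₂ − E₂h₁).
λ = 0.837/(11.7×35.2 − 0.837×58.7) = 0.837/362.7 = 0.002308 per s.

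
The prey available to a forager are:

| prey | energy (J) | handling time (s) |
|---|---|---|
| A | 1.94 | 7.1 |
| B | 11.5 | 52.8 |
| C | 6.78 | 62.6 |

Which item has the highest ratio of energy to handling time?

In descending order of E/h:
A: 1.94/7.1 = 0.273 J/s
B: 11.5/52.8 = 0.218 J/s
C: 6.78/62.6 = 0.108 J/s

A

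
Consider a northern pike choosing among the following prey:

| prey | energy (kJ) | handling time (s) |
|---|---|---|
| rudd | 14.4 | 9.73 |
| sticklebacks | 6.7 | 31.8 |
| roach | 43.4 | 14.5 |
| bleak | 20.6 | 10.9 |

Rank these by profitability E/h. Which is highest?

roach

In descending order of E/h:
roach: 43.4/14.5 = 2.99 kJ/s
bleak: 20.6/10.9 = 1.89 kJ/s
rudd: 14.4/9.73 = 1.48 kJ/s
sticklebacks: 6.7/31.8 = 0.211 kJ/s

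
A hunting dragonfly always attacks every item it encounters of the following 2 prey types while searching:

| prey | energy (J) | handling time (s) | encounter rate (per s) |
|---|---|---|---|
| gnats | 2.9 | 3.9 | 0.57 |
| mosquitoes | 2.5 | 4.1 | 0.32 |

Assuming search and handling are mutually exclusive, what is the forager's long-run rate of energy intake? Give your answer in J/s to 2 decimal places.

R = Σλ_iE_i / (1 + Σλ_ih_i)
Numerator: 0.57×2.9 + 0.32×2.5 = 2.453
Denominator: 1 + 0.57×3.9 + 0.32×4.1 = 4.535
R = 2.453/4.535 = 0.5409 J/s

0.54 J/s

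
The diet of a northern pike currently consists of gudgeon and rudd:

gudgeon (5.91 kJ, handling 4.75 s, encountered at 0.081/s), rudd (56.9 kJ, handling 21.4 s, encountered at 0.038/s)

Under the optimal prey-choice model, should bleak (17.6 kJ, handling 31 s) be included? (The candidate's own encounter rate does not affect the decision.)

No

On gudgeon and rudd alone, R = ΣλE/(1+Σλh) = 2.641/2.198 = 1.202 kJ/s.
Profitability of bleak: 17.6/31 = 0.5677 kJ/s.
Since 0.5677 < R, time spent handling bleak is better spent searching.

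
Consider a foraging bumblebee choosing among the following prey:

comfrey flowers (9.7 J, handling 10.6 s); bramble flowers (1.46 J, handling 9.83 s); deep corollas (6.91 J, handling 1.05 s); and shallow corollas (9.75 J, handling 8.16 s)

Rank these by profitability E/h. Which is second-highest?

In descending order of E/h:
deep corollas: 6.91/1.05 = 6.58 J/s
shallow corollas: 9.75/8.16 = 1.19 J/s
comfrey flowers: 9.7/10.6 = 0.915 J/s
bramble flowers: 1.46/9.83 = 0.149 J/s

shallow corollas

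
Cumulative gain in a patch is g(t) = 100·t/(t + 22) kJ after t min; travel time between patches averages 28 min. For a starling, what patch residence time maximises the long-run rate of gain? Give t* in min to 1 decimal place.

Optimal t* satisfies g'(t*) = g(t*)/(T + t*).
g'(t) = 100·22/(t + 22)². Setting 100·22/(t+22)² = 100t/[(t+22)(28+t)] gives 22(28+t) = t(t+22), so t² = 22×28 = 616.
t* = √616 = 24.82 min.

24.8 min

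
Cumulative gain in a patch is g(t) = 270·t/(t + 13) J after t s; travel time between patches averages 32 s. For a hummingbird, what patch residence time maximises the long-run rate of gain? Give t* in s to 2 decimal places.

By the marginal value theorem, leave when the instantaneous gain rate g'(t) equals the habitat-wide average g(t)/(T + t).
g'(t) = 270·13/(t + 13)². Setting 270·13/(t+13)² = 270t/[(t+13)(32+t)] gives 13(32+t) = t(t+13), so t² = 13×32 = 416.
t* = √416 = 20.4 s.

20.40 s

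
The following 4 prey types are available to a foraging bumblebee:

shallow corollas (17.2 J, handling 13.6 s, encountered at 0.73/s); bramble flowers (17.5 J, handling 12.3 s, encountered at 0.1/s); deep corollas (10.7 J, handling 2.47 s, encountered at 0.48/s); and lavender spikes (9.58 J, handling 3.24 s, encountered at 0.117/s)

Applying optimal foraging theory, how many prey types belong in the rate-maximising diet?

2

E/h in descending order: deep corollas 4.33, lavender spikes 2.96, bramble flowers 1.42, shallow corollas 1.26 J/s. The optimal diet is the largest prefix of this list for which every included type satisfies E_i/h_i > R on the types above it.
Rate on top 1: 2.35. lavender spikes: 2.96 > 2.35 → include.
Rate on top 2: 2.44. bramble flowers: 1.42 < 2.44 → exclude; stop.
Optimal diet: deep corollas, lavender spikes — 2 of 4 types.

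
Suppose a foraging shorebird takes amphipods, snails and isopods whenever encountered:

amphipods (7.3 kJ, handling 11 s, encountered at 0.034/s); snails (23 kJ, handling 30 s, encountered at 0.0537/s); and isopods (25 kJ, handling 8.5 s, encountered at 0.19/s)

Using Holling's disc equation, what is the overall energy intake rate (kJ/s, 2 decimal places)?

1.36 kJ/s

R = Σλ_iE_i / (1 + Σλ_ih_i)
Numerator: 0.034×7.3 + 0.0537×23 + 0.19×25 = 6.233
Denominator: 1 + 0.034×11 + 0.0537×30 + 0.19×8.5 = 4.6
R = 6.233/4.6 = 1.355 kJ/s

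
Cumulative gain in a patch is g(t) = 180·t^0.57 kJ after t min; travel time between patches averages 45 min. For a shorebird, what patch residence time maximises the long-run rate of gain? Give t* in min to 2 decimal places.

Maximise g(t)/(T+t): set derivative to zero → g'(t)(T+t) = g(t).
g'(t) = 0.57·180·t^-0.43. Setting 0.57·180·t^-0.43 = 180·t^0.57/(45+t) gives 0.57(45+t) = t, so 0.43·t = 0.57×45.
t* = 0.57×45/0.43 = 59.65 min.

59.65 min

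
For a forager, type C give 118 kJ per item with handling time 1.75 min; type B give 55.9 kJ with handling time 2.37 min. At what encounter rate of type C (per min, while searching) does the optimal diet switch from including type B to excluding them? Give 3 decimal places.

Drop type B once their profitability E₂/h₂ falls below the rate achievable on type C alone: E₂/h₂ = λE₁/(1 + λh₁).
Solve for λ: λE₁h₂ = E₂(1 + λh₁) → λ(E₁h₂ − E₂h₁) = E₂ → λ = E₂/(E₁h₂ − E₂h₁).
λ = 55.9/(118×2.37 − 55.9×1.75) = 55.9/181.8 = 0.3074 per min.

0.307 per min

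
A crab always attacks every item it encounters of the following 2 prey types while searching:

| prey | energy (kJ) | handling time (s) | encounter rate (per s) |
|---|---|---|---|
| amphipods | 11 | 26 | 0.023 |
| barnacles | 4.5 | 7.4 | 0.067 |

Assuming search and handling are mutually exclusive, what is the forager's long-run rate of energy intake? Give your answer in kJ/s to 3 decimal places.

R = Σλ_iE_i / (1 + Σλ_ih_i)
Numerator: 0.023×11 + 0.067×4.5 = 0.5545
Denominator: 1 + 0.023×26 + 0.067×7.4 = 2.094
R = 0.5545/2.094 = 0.2648 kJ/s

0.265 kJ/s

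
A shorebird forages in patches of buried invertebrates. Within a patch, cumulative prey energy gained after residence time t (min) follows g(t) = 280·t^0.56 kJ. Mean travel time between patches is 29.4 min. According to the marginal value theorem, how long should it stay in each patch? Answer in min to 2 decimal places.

37.42 min

Optimal t* satisfies g'(t*) = g(t*)/(T + t*).
g'(t) = 0.56·280·t^-0.44. Setting 0.56·280·t^-0.44 = 280·t^0.56/(29.4+t) gives 0.56(29.4+t) = t, so 0.44·t = 0.56×29.4.
t* = 0.56×29.4/0.44 = 37.42 min.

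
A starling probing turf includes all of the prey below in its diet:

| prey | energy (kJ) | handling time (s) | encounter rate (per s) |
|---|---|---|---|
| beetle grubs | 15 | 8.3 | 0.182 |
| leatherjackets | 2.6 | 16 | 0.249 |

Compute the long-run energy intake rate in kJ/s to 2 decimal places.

0.52 kJ/s

Energy encountered per unit search time: 0.182×15 + 0.249×2.6 = 3.377 kJ/s.
Handling time per unit search time: 0.182×8.3 + 0.249×16 = 5.495.
Rate = 3.377/(1 + 5.495) = 0.52 kJ/s.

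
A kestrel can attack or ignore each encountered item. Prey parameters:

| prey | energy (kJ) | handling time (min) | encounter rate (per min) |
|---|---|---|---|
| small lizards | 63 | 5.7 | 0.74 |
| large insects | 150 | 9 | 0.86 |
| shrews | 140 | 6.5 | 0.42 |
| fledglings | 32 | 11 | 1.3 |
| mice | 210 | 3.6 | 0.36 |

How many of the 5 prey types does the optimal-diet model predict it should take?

Profitabilities (E/h, kJ/min): mice 58.3, shrews 21.5, large insects 16.7, small lizards 11.1, fledglings 2.91. Add prey in this order while the next type's profitability exceeds the intake rate on those already taken.
Rate on top 1: 32.93. shrews: 21.5 < 32.93 → exclude; stop.
Optimal diet: mice — 1 of 5 types.

1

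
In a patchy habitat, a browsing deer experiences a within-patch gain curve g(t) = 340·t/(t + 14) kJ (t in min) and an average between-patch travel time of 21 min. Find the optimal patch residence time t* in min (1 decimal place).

17.1 min

By the marginal value theorem, leave when the instantaneous gain rate g'(t) equals the habitat-wide average g(t)/(T + t).
g'(t) = 340·14/(t + 14)². Setting 340·14/(t+14)² = 340t/[(t+14)(21+t)] gives 14(21+t) = t(t+14), so t² = 14×21 = 294.
t* = √294 = 17.15 min.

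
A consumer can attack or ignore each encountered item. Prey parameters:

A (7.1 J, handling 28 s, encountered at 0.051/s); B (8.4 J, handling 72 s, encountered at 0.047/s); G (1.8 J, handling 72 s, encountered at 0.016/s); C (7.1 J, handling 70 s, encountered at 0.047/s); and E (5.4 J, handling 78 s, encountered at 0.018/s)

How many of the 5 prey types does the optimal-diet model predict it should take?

Rank by E/h (J/s): A 0.254, B 0.117, C 0.101, E 0.0692, G 0.025. Include each in turn until the next type's E/h falls below the running intake rate.
Rate on top 1: 0.1491. B: 0.117 < 0.1491 → exclude; stop.
Optimal diet: A — 1 of 5 types.

1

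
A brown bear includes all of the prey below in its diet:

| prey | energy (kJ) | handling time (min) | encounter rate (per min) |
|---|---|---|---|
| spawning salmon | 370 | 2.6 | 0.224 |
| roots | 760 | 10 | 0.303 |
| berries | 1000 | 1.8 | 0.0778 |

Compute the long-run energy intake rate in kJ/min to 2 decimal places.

R = (0.224×370 + 0.303×760 + 0.0778×1000) / (1 + 0.224×2.6 + 0.303×10 + 0.0778×1.8) = 391/4.752 = 82.27 kJ/min.

82.27 kJ/min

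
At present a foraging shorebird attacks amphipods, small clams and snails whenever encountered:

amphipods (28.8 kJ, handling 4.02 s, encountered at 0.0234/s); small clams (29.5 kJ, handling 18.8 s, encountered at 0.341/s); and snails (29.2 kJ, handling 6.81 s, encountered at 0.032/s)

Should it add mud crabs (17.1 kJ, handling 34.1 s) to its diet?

No

Intake rate on the current diet: R = (0.0234×28.8 + 0.341×29.5 + 0.032×29.2) / (1 + 0.0234×4.02 + 0.341×18.8 + 0.032×6.81) = 11.67/7.723 = 1.511 kJ/s.
Profitability of mud crabs: 17.1/34.1 = 0.5015 kJ/s.
Since 0.5015 < R, time spent handling mud crabs is better spent searching.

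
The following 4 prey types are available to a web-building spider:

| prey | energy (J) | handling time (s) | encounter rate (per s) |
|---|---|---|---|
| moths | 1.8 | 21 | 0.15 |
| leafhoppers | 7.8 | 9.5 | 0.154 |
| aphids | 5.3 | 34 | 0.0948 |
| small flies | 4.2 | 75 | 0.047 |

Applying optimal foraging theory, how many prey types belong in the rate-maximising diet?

1

Profitabilities (E/h, J/s): leafhoppers 0.821, aphids 0.156, moths 0.0857, small flies 0.056. Add prey in this order while the next type's profitability exceeds the intake rate on those already taken.
Rate on top 1: 0.4877. aphids: 0.156 < 0.4877 → exclude; stop.
Optimal diet: leafhoppers — 1 of 4 types.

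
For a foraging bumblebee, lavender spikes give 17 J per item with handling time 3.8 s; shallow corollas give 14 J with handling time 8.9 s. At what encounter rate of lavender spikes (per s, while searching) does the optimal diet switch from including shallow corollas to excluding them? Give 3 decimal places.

At the threshold, the rate on lavender spikes alone equals the profitability of shallow corollas: λ·17/(1 + λ·3.8) = 14/8.9 = 1.573.
Rearranging, λ(17 − 1.573×3.8) = 1.573, so λ = 1.573/11.02 = 0.1427 per s.

0.143 per s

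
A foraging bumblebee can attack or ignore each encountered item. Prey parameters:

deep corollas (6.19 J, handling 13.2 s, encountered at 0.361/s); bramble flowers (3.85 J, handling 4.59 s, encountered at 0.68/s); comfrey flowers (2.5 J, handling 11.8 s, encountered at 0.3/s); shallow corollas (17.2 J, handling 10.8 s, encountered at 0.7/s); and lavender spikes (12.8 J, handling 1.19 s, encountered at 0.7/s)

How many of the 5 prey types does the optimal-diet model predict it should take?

1

Profitabilities (E/h, J/s): lavender spikes 10.8, shallow corollas 1.59, bramble flowers 0.839, deep corollas 0.469, comfrey flowers 0.212. Add prey in this order while the next type's profitability exceeds the intake rate on those already taken.
Rate on top 1: 4.888. shallow corollas: 1.59 < 4.888 → exclude; stop.
Optimal diet: lavender spikes — 1 of 5 types.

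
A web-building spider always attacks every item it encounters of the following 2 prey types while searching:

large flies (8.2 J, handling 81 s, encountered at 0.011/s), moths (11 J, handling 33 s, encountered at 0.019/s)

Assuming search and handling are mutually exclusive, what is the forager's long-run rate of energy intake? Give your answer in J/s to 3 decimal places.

R = Σλ_iE_i / (1 + Σλ_ih_i)
Numerator: 0.011×8.2 + 0.019×11 = 0.2992
Denominator: 1 + 0.011×81 + 0.019×33 = 2.518
R = 0.2992/2.518 = 0.1188 J/s

0.119 J/s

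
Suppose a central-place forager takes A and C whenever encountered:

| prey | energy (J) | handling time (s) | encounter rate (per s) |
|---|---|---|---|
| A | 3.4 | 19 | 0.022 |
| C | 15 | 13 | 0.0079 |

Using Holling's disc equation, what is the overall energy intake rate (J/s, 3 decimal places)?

0.127 J/s

R = (0.022×3.4 + 0.0079×15) / (1 + 0.022×19 + 0.0079×13) = 0.1933/1.521 = 0.1271 J/s.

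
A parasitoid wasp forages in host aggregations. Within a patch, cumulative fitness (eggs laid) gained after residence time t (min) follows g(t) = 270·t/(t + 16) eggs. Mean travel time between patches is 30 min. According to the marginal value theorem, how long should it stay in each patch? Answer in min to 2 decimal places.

21.91 min

Optimal t* satisfies g'(t*) = g(t*)/(T + t*).
g'(t) = 270·16/(t + 16)². Setting 270·16/(t+16)² = 270t/[(t+16)(30+t)] gives 16(30+t) = t(t+16), so t² = 16×30 = 480.
t* = √480 = 21.91 min.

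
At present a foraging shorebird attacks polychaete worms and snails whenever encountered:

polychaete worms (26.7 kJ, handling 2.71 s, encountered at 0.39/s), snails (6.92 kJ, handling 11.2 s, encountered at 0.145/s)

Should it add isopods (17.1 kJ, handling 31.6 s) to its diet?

Current rate: (0.39×26.7 + 0.145×6.92)/(1 + 0.39×2.71 + 0.145×11.2) = 3.102 kJ/s.
Profitability of isopods: 17.1/31.6 = 0.5411 kJ/s.
0.5411 < 3.102, so adding isopods would lower the average — exclude it.

No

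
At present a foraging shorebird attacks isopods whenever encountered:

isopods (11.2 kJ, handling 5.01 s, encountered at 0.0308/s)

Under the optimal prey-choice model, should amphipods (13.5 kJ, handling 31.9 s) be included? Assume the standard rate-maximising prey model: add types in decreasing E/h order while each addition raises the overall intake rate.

Yes

Current rate: (0.0308×11.2)/(1 + 0.0308×5.01) = 0.2988 kJ/s.
Profitability of amphipods: 13.5/31.9 = 0.4232 kJ/s.
Since 0.4232 > R, including amphipods increases the long-run rate.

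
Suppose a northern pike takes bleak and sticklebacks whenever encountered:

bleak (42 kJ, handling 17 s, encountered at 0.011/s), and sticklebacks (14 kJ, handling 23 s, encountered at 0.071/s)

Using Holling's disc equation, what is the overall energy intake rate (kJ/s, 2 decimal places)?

0.52 kJ/s

R = (0.011×42 + 0.071×14) / (1 + 0.011×17 + 0.071×23) = 1.456/2.82 = 0.5163 kJ/s.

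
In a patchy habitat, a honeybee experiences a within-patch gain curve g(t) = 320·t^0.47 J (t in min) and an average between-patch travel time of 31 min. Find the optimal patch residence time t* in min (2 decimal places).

27.49 min

Maximise g(t)/(T+t): set derivative to zero → g'(t)(T+t) = g(t).
g'(t) = 0.47·320·t^-0.53. Setting 0.47·320·t^-0.53 = 320·t^0.47/(31+t) gives 0.47(31+t) = t, so 0.53·t = 0.47×31.
t* = 0.47×31/0.53 = 27.49 min.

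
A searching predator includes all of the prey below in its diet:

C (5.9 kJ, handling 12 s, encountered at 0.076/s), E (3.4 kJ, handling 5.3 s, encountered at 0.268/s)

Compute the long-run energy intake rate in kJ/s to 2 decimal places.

0.41 kJ/s

Energy encountered per unit search time: 0.076×5.9 + 0.268×3.4 = 1.36 kJ/s.
Handling time per unit search time: 0.076×12 + 0.268×5.3 = 2.332.
Rate = 1.36/(1 + 2.332) = 0.408 kJ/s.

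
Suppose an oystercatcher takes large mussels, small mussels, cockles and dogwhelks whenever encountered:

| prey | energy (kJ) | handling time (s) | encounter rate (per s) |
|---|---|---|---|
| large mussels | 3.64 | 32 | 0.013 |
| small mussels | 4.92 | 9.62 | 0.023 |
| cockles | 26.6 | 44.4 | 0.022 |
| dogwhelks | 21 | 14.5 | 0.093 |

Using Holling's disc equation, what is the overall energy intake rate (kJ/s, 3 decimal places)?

Energy encountered per unit search time: 0.013×3.64 + 0.023×4.92 + 0.022×26.6 + 0.093×21 = 2.699 kJ/s.
Handling time per unit search time: 0.013×32 + 0.023×9.62 + 0.022×44.4 + 0.093×14.5 = 2.963.
Rate = 2.699/(1 + 2.963) = 0.681 kJ/s.

0.681 kJ/s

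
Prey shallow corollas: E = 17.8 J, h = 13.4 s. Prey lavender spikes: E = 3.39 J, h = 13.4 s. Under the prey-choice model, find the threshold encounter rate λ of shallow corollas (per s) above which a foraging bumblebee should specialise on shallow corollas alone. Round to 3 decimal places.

0.018 per s

The zero-one rule: include lavender spikes iff E₂/h₂ > λE₁/(1+λh₁). Equality gives the switch point.
λE₁h₂ = E₂ + λE₂h₁ ⇒ λ = E₂/(E₁h₂ − E₂h₁) = 3.39/(238.5 − 45.43) = 0.01756 per s.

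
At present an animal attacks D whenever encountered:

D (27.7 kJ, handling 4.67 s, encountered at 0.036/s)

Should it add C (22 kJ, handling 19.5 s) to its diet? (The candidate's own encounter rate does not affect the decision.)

Yes

Current rate: (0.036×27.7)/(1 + 0.036×4.67) = 0.8537 kJ/s.
C: E/h = 22/19.5 = 1.128 kJ/s.
Since 1.128 > R, including C increases the long-run rate.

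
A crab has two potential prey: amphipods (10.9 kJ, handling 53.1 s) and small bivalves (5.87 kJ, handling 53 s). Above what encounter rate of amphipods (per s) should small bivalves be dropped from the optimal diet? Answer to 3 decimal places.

0.022 per s

Drop small bivalves once their profitability E₂/h₂ falls below the rate achievable on amphipods alone: E₂/h₂ = λE₁/(1 + λh₁).
Solve for λ: λE₁h₂ = E₂(1 + λh₁) → λ(E₁h₂ − E₂h₁) = E₂ → λ = E₂/(E₁h₂ − E₂h₁).
λ = 5.87/(10.9×53 − 5.87×53.1) = 5.87/266 = 0.02207 per s.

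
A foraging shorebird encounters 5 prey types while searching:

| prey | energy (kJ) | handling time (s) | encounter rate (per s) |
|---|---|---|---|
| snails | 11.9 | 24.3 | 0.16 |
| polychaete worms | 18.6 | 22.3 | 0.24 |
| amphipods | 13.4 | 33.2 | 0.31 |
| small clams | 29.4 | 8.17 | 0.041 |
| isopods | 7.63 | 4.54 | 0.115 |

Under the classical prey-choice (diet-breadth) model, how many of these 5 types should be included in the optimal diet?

2

Profitabilities (E/h, kJ/s): small clams 3.6, isopods 1.68, polychaete worms 0.834, snails 0.49, amphipods 0.404. Add prey in this order while the next type's profitability exceeds the intake rate on those already taken.
Rate on top 1: 0.9029. isopods: 1.68 > 0.9029 → include.
Rate on top 2: 1.122. polychaete worms: 0.834 < 1.122 → exclude; stop.
Optimal diet: small clams, isopods — 2 of 5 types.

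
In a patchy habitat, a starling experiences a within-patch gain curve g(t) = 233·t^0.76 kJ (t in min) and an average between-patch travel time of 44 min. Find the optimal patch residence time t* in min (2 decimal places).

By the marginal value theorem, leave when the instantaneous gain rate g'(t) equals the habitat-wide average g(t)/(T + t).
g'(t) = 0.76·233·t^-0.24. Setting 0.76·233·t^-0.24 = 233·t^0.76/(44+t) gives 0.76(44+t) = t, so 0.24·t = 0.76×44.
t* = 0.76×44/0.24 = 139.3 min.

139.33 min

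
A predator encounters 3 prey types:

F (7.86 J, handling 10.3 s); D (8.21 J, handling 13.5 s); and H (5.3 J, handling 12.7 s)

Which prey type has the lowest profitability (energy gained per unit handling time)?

In descending order of E/h:
F: 7.86/10.3 = 0.763 J/s
D: 8.21/13.5 = 0.608 J/s
H: 5.3/12.7 = 0.417 J/s

H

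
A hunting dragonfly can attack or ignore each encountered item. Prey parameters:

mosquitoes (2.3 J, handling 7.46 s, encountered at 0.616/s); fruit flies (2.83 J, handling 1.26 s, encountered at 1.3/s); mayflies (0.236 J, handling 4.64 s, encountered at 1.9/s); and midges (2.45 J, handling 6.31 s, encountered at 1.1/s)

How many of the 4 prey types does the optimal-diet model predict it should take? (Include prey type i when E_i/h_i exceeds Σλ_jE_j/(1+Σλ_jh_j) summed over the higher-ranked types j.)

E/h in descending order: fruit flies 2.25, midges 0.388, mosquitoes 0.308, mayflies 0.0509 J/s. The optimal diet is the largest prefix of this list for which every included type satisfies E_i/h_i > R on the types above it.
Rate on top 1: 1.395. midges: 0.388 < 1.395 → exclude; stop.
Optimal diet: fruit flies — 1 of 4 types.

1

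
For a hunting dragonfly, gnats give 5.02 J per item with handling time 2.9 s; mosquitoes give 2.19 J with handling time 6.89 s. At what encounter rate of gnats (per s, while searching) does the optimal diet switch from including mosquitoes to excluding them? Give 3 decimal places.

At the threshold, the rate on gnats alone equals the profitability of mosquitoes: λ·5.02/(1 + λ·2.9) = 2.19/6.89 = 0.3179.
Rearranging, λ(5.02 − 0.3179×2.9) = 0.3179, so λ = 0.3179/4.098 = 0.07756 per s.

0.078 per s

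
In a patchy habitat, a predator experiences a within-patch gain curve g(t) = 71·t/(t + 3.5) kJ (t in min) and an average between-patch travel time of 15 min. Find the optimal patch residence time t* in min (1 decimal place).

7.2 min

Optimal t* satisfies g'(t*) = g(t*)/(T + t*).
g'(t) = 71·3.5/(t + 3.5)². Setting 71·3.5/(t+3.5)² = 71t/[(t+3.5)(15+t)] gives 3.5(15+t) = t(t+3.5), so t² = 3.5×15 = 52.5.
t* = √52.5 = 7.246 min.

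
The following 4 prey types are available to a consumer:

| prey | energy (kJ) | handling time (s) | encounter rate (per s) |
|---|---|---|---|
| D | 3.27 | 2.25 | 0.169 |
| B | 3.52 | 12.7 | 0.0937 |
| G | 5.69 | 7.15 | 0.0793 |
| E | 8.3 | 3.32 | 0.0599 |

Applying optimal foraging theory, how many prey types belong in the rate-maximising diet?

3

Profitabilities (E/h, kJ/s): E 2.5, D 1.45, G 0.796, B 0.277. Add prey in this order while the next type's profitability exceeds the intake rate on those already taken.
Rate on top 1: 0.4147. D: 1.45 > 0.4147 → include.
Rate on top 2: 0.6648. G: 0.796 > 0.6648 → include.
Rate on top 3: 0.6994. B: 0.277 < 0.6994 → exclude; stop.
Optimal diet: E, D, G — 3 of 4 types.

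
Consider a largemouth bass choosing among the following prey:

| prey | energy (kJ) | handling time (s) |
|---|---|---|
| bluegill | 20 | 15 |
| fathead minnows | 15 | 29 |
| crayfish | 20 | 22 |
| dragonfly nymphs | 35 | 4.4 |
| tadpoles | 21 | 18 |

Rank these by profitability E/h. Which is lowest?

fathead minnows

Profitability E/h (kJ/s): bluegill = 20/15 = 1.33, fathead minnows = 15/29 = 0.517, crayfish = 20/22 = 0.909, dragonfly nymphs = 35/4.4 = 7.95, tadpoles = 21/18 = 1.17.
Ranked: dragonfly nymphs > bluegill > tadpoles > crayfish > fathead minnows.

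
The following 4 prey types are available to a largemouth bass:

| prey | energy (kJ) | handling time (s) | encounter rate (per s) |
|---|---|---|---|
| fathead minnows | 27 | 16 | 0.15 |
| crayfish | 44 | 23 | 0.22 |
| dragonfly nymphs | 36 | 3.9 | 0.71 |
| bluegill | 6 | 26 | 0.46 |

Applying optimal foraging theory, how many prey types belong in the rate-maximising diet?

1

E/h in descending order: dragonfly nymphs 9.23, crayfish 1.91, fathead minnows 1.69, bluegill 0.231 kJ/s. The optimal diet is the largest prefix of this list for which every included type satisfies E_i/h_i > R on the types above it.
Rate on top 1: 6.782. crayfish: 1.91 < 6.782 → exclude; stop.
Optimal diet: dragonfly nymphs — 1 of 4 types.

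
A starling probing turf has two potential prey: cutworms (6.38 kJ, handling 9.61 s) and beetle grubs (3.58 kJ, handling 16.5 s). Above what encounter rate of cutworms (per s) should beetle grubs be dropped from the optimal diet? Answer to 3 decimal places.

The zero-one rule: include beetle grubs iff E₂/h₂ > λE₁/(1+λh₁). Equality gives the switch point.
λE₁h₂ = E₂ + λE₂h₁ ⇒ λ = E₂/(E₁h₂ − E₂h₁) = 3.58/(105.3 − 34.4) = 0.05052 per s.

0.051 per s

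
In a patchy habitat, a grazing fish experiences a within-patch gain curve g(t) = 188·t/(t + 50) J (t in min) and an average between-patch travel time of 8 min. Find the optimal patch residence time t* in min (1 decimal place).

Optimal t* satisfies g'(t*) = g(t*)/(T + t*).
g'(t) = 188·50/(t + 50)². Setting 188·50/(t+50)² = 188t/[(t+50)(8+t)] gives 50(8+t) = t(t+50), so t² = 50×8 = 400.
t* = √400 = 20 min.

20.0 min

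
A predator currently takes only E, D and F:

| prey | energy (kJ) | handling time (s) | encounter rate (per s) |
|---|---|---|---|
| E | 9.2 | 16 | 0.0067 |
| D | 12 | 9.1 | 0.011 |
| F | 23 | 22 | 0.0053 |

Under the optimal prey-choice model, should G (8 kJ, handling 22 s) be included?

On E, D and F alone, R = ΣλE/(1+Σλh) = 0.3155/1.324 = 0.2383 kJ/s.
Profitability of G: 8/22 = 0.3636 kJ/s.
0.3636 > 0.2383, so adding G raises the average — include it.

Yes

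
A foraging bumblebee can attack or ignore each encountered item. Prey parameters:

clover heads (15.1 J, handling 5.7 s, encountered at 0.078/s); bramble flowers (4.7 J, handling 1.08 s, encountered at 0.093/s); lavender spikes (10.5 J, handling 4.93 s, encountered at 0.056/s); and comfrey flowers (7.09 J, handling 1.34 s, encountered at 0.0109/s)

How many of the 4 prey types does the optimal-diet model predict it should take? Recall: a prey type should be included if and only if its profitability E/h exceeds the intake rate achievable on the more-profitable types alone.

4

Profitabilities (E/h, J/s): comfrey flowers 5.29, bramble flowers 4.35, clover heads 2.65, lavender spikes 2.13. Add prey in this order while the next type's profitability exceeds the intake rate on those already taken.
Rate on top 1: 0.07617. bramble flowers: 4.35 > 0.07617 → include.
Rate on top 2: 0.4613. clover heads: 2.65 > 0.4613 → include.
Rate on top 3: 1.085. lavender spikes: 2.13 > 1.085 → include.
Optimal diet: comfrey flowers, bramble flowers, clover heads, lavender spikes — 4 of 4 types.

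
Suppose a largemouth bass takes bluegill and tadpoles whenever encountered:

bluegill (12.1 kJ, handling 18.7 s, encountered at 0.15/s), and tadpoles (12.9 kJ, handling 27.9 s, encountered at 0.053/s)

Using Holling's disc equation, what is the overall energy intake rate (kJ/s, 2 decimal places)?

0.47 kJ/s

R = Σλ_iE_i / (1 + Σλ_ih_i)
Numerator: 0.15×12.1 + 0.053×12.9 = 2.499
Denominator: 1 + 0.15×18.7 + 0.053×27.9 = 5.284
R = 2.499/5.284 = 0.4729 kJ/s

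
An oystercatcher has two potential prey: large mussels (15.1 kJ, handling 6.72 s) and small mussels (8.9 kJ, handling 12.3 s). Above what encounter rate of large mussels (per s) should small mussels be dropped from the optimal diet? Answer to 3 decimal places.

0.071 per s

The zero-one rule: include small mussels iff E₂/h₂ > λE₁/(1+λh₁). Equality gives the switch point.
λE₁h₂ = E₂ + λE₂h₁ ⇒ λ = E₂/(E₁h₂ − E₂h₁) = 8.9/(185.7 − 59.81) = 0.07068 per s.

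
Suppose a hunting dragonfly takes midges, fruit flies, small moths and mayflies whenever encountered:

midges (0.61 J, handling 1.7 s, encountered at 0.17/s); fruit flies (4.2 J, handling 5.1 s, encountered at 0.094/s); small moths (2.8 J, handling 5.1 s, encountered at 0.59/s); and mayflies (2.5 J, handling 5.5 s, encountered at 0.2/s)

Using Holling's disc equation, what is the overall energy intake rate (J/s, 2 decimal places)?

R = Σλ_iE_i / (1 + Σλ_ih_i)
Numerator: 0.17×0.61 + 0.094×4.2 + 0.59×2.8 + 0.2×2.5 = 2.651
Denominator: 1 + 0.17×1.7 + 0.094×5.1 + 0.59×5.1 + 0.2×5.5 = 5.877
R = 2.651/5.877 = 0.451 J/s

0.45 J/s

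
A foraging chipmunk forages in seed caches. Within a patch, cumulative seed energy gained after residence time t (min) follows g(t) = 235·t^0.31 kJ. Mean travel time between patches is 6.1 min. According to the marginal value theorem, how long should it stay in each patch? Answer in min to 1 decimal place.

2.7 min

By the marginal value theorem, leave when the instantaneous gain rate g'(t) equals the habitat-wide average g(t)/(T + t).
g'(t) = 0.31·235·t^-0.69. Setting 0.31·235·t^-0.69 = 235·t^0.31/(6.1+t) gives 0.31(6.1+t) = t, so 0.69·t = 0.31×6.1.
t* = 0.31×6.1/0.69 = 2.741 min.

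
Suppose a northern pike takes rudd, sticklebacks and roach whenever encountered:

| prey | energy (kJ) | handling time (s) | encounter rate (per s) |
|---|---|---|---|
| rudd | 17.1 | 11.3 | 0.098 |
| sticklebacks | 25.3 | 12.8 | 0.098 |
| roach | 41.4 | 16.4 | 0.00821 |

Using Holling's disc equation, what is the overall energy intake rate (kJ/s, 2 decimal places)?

1.29 kJ/s

Energy encountered per unit search time: 0.098×17.1 + 0.098×25.3 + 0.00821×41.4 = 4.495 kJ/s.
Handling time per unit search time: 0.098×11.3 + 0.098×12.8 + 0.00821×16.4 = 2.496.
Rate = 4.495/(1 + 2.496) = 1.286 kJ/s.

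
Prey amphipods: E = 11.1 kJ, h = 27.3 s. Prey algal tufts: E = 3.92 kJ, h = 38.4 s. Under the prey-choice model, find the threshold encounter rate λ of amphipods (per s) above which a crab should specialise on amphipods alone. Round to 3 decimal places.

0.012 per s

At the threshold, the rate on amphipods alone equals the profitability of algal tufts: λ·11.1/(1 + λ·27.3) = 3.92/38.4 = 0.1021.
Rearranging, λ(11.1 − 0.1021×27.3) = 0.1021, so λ = 0.1021/8.313 = 0.01228 per s.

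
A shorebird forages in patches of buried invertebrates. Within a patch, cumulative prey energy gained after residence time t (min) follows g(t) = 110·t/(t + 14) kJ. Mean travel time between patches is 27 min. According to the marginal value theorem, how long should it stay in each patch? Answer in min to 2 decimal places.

By the marginal value theorem, leave when the instantaneous gain rate g'(t) equals the habitat-wide average g(t)/(T + t).
g'(t) = 110·14/(t + 14)². Setting 110·14/(t+14)² = 110t/[(t+14)(27+t)] gives 14(27+t) = t(t+14), so t² = 14×27 = 378.
t* = √378 = 19.44 min.

19.44 min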